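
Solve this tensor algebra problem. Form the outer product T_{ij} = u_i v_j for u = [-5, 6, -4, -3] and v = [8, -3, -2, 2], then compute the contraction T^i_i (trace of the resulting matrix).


The outer product gives T_{ij} = u_i v_j.
The trace (contraction) is Tr(T) = sum_i T_{ii} = sum_i u_i v_i.
Diagonal entries:
T_{11} = u_1 * v_1 = -5 * 8 = -40
T_{22} = u_2 * v_2 = 6 * -3 = -18
T_{33} = u_3 * v_3 = -4 * -2 = 8
T_{44} = u_4 * v_4 = -3 * 2 = -6
Tr(T) = -40 + -18 + 8 + -6 = -56

-56


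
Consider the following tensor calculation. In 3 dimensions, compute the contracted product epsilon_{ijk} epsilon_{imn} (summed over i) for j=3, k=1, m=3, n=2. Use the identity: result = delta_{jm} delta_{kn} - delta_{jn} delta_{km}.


Using the identity: epsilon_{ijk} epsilon_{imn} = delta_{jm} delta_{kn} - delta_{jn} delta_{km}.
delta_{33} = 1
delta_{12} = 0
delta_{32} = 0
delta_{13} = 0
Result = 1 * 0 - 0 * 0 = 0 - 0 = 0

0


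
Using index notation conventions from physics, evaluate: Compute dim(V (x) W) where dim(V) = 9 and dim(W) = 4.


The dimension of a tensor product is the product of dimensions.
dim(V) = 9, dim(W) = 4
dim(V (x) W) = 9 * 4 = 36

36


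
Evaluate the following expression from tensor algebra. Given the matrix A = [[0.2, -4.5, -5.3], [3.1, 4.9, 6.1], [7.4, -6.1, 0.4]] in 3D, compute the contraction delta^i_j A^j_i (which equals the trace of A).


The contraction (trace) of a rank-2 tensor is the sum of its diagonal elements.
Diagonal entries: A[1,1] = 0.2, A[2,2] = 4.9, A[3,3] = 0.4
Tr(A) = 0.2 + 4.9 + 0.4 = 5.5

5.5


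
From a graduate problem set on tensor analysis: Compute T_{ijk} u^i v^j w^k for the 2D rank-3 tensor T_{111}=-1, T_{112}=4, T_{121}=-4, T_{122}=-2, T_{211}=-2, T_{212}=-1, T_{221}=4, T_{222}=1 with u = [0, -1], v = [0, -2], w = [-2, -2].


S = sum over i,j,k of T_{ijk} u_i v_j w_k. Expanding all 8 terms:
T_{111}*u_1*v_1*w_1 = -1*0*0*-2 = 0  (running total: 0)
T_{112}*u_1*v_1*w_2 = 4*0*0*-2 = 0  (running total: 0)
T_{121}*u_1*v_2*w_1 = -4*0*-2*-2 = 0  (running total: 0)
T_{122}*u_1*v_2*w_2 = -2*0*-2*-2 = 0  (running total: 0)
T_{211}*u_2*v_1*w_1 = -2*-1*0*-2 = 0  (running total: 0)
T_{212}*u_2*v_1*w_2 = -1*-1*0*-2 = 0  (running total: 0)
T_{221}*u_2*v_2*w_1 = 4*-1*-2*-2 = -16  (running total: -16)
T_{222}*u_2*v_2*w_2 = 1*-1*-2*-2 = -4  (running total: -20)
S = -20

-20


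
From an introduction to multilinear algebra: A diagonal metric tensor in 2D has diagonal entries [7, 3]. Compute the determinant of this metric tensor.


For a diagonal metric, the determinant is the product of diagonal entries.
Diagonal entries: 7, 3
det(g) = 7 * 3 = 21

21


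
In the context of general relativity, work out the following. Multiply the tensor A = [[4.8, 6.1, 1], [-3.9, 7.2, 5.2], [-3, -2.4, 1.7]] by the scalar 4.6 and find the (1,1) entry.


Scalar multiplication: (cA)_{ij} = c * A_{ij}.
c = 4.6
A_{11} = 4.8
(cA)_{11} = 4.6 * 4.8 = 22.08

22.08


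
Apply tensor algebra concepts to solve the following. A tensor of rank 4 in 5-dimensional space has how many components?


The number of components of a rank-r tensor in d dimensions is d^r.
Here d = 5 and r = 4.
5^4 = 625

625


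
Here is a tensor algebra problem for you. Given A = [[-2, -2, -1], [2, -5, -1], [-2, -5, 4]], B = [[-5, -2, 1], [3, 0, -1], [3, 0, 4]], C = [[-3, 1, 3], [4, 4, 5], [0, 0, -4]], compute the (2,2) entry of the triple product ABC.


(ABC)_{22} = sum_m (AB)_{2m} C_{m2}. First compute row 2 of AB.
(AB)_{21} = 2*-5 + -5*3 + -1*3 = -28
(AB)_{22} = 2*-2 + -5*0 + -1*0 = -4
(AB)_{23} = 2*1 + -5*-1 + -1*4 = 3
Now contract with column 2 of C:
(AB)_{21} * C_{12} = -28 * 1 = -28
(AB)_{22} * C_{22} = -4 * 4 = -16
(AB)_{23} * C_{32} = 3 * 0 = 0
(ABC)_{22} = -28 + -16 + 0 = -44

-44


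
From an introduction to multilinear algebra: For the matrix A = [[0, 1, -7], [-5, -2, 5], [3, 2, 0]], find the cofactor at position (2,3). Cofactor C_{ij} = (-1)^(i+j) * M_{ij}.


To find cofactor C_{23}, delete row 2 and column 3.
The resulting 2x2 submatrix is: [[0, 1], [3, 2]]
Minor M_{23} = 0*2 - 1*3
  = 0 - 3 = -3
Sign = (-1)^(2+3) = (-1)^5 = -1
Cofactor C_{23} = -1 * -3 = 3

3


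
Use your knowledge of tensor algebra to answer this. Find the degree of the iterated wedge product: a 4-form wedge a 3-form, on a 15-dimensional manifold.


The degree of a wedge product is the sum of the degrees of the individual forms.
Degrees: 4, 3
Total degree = 4 + 3 = 7

7


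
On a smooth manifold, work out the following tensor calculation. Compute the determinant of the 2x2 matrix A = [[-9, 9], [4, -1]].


For a 2x2 matrix [[a, b], [c, d]], det = a*d - b*c.
a = -9, b = 9, c = 4, d = -1
a*d = -9 * -1 = 9
b*c = 9 * 4 = 36
det = 9 - 36 = -27

-27


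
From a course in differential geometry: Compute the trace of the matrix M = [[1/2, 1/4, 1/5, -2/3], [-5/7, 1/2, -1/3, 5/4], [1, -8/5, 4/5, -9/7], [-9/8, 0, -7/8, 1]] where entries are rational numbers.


The trace is the sum of diagonal entries.
Diagonal: M[1,1] = 1/2, M[2,2] = 1/2, M[3,3] = 4/5, M[4,4] = 1
Tr(M) = 1/2 + 1/2 + 4/5 + 1
Computing step by step:
After adding M[1,1]: 1/2
After adding M[2,2]: 1
After adding M[3,3]: 9/5
After adding M[4,4]: 14/5
Tr(M) = 14/5

14/5


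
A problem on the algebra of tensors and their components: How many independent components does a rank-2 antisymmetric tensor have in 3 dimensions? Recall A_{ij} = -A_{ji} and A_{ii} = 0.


An antisymmetric rank-2 tensor satisfies A_{ij} = -A_{ji}, so diagonal entries are zero.
The independent components are the upper-triangular entries: C(n, 2) = n(n-1)/2.
n = 3
C(3, 2) = 3 * 2 / 2 = 6 / 2 = 3

3


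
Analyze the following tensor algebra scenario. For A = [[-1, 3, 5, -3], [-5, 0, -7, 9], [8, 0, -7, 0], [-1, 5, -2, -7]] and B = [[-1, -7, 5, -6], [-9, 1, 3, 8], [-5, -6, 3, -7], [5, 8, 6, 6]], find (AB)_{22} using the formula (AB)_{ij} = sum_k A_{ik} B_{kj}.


(AB)_{ij} = sum_k A_{ik} B_{kj}.
For i=2, j=2:
A_{21} * B_{12} = -5 * -7 = 35
A_{22} * B_{22} = 0 * 1 = 0
A_{23} * B_{32} = -7 * -6 = 42
A_{24} * B_{42} = 9 * 8 = 72
Sum = 35 + 0 + 42 + 72 = 149

149


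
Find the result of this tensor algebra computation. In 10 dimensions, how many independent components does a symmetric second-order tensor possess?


A symmetric rank-2 tensor in d dimensions has d(d+1)/2 independent components.
d = 10
d(d+1)/2 = 10 * 11 / 2 = 110 / 2 = 55

55


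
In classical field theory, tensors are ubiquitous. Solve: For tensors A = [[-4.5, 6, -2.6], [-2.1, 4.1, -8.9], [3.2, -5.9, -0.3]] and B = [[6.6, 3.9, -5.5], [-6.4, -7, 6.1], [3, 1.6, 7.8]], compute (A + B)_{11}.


Tensor addition is component-wise: (A + B)_{ij} = A_{ij} + B_{ij}.
A_{11} = -4.5
B_{11} = 6.6
(A + B)_{11} = -4.5 + 6.6 = 2.1

2.1


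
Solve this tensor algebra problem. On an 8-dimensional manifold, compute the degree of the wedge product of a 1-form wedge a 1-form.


The degree of a wedge product is the sum of the degrees of the individual forms.
Degrees: 1, 1
Total degree = 1 + 1 = 2

2


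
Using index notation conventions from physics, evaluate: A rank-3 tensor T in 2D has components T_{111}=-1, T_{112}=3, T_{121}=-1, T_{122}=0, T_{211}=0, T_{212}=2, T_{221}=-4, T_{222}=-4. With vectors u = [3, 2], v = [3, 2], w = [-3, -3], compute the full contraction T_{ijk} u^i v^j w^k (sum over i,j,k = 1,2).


S = sum over i,j,k of T_{ijk} u_i v_j w_k. Expanding all 8 terms:
T_{111}*u_1*v_1*w_1 = -1*3*3*-3 = 27  (running total: 27)
T_{112}*u_1*v_1*w_2 = 3*3*3*-3 = -81  (running total: -54)
T_{121}*u_1*v_2*w_1 = -1*3*2*-3 = 18  (running total: -36)
T_{122}*u_1*v_2*w_2 = 0*3*2*-3 = 0  (running total: -36)
T_{211}*u_2*v_1*w_1 = 0*2*3*-3 = 0  (running total: -36)
T_{212}*u_2*v_1*w_2 = 2*2*3*-3 = -36  (running total: -72)
T_{221}*u_2*v_2*w_1 = -4*2*2*-3 = 48  (running total: -24)
T_{222}*u_2*v_2*w_2 = -4*2*2*-3 = 48  (running total: 24)
S = 24

24


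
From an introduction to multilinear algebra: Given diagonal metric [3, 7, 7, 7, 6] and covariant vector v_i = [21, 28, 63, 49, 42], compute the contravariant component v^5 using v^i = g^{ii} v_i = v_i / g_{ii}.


To raise an index with a diagonal metric: v^i = v_i / g_{ii}.
For index 5: v_5 = 42, g_{55} = 6
v^5 = 42 / 6 = 7

7


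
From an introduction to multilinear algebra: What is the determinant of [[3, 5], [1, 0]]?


For a 2x2 matrix [[a, b], [c, d]], det = a*d - b*c.
a = 3, b = 5, c = 1, d = 0
a*d = 3 * 0 = 0
b*c = 5 * 1 = 5
det = 0 - 5 = -5

-5


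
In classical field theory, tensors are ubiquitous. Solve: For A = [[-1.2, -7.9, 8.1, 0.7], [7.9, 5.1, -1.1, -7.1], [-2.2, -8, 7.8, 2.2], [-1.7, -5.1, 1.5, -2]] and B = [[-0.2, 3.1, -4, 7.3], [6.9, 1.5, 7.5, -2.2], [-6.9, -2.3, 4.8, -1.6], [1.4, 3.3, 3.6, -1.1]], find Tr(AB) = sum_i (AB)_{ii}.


Tr(AB) = sum_i (AB)_{ii} where (AB)_{ii} = sum_k A_{ik} B_{ki}.
(AB)_{11} = -1.2*-0.2 + -7.9*6.9 + 8.1*-6.9 + 0.7*1.4 = -109.18
(AB)_{22} = 7.9*3.1 + 5.1*1.5 + -1.1*-2.3 + -7.1*3.3 = 11.24
(AB)_{33} = -2.2*-4 + -8*7.5 + 7.8*4.8 + 2.2*3.6 = -5.84
(AB)_{44} = -1.7*7.3 + -5.1*-2.2 + 1.5*-1.6 + -2*-1.1 = -1.39
Tr(AB) = -109.18 + 11.24 + -5.84 + -1.39 = -105.17

-105.17


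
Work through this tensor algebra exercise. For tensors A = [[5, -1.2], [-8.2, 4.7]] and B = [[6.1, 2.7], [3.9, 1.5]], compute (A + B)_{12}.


Tensor addition is component-wise: (A + B)_{ij} = A_{ij} + B_{ij}.
A_{12} = -1.2
B_{12} = 2.7
(A + B)_{12} = -1.2 + 2.7 = 1.5

1.5


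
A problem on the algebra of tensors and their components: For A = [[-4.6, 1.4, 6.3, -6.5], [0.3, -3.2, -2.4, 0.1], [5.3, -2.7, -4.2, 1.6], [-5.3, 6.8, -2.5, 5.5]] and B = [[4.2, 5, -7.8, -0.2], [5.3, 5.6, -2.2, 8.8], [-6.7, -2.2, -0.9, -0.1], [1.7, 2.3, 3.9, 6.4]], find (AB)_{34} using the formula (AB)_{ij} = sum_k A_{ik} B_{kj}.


(AB)_{ij} = sum_k A_{ik} B_{kj}.
For i=3, j=4:
A_{31} * B_{14} = 5.3 * -0.2 = -1.06
A_{32} * B_{24} = -2.7 * 8.8 = -23.76
A_{33} * B_{34} = -4.2 * -0.1 = 0.42
A_{34} * B_{44} = 1.6 * 6.4 = 10.24
Sum = -1.06 + -23.76 + 0.42 + 10.24 = -14.16

-14.16


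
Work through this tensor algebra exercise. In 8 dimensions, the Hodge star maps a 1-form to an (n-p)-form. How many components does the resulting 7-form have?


The Hodge dual of a p-form on an n-dimensional manifold is an (n-p)-form.
n = 8, p = 1, so dual degree = 8 - 1 = 7
The number of components is C(n, n-p) = C(8, 7) = 8

8


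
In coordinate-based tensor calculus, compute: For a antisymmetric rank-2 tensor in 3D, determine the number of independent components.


A antisymmetric rank-2 tensor in d dimensions has d(d-1)/2 independent components.
d = 3
d(d-1)/2 = 3 * 2 / 2 = 6 / 2 = 3

3


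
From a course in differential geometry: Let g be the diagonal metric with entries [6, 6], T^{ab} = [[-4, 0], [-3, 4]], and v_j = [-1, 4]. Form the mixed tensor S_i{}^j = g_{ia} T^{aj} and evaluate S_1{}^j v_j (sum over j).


Step 1: lower the first index. For a diagonal metric, g_{ia} T^{aj} = g_{ii} T^{ij} (no sum on i).
g_{11} = 6
S_1{}^1 = 6 * T^{11} = 6 * -4 = -24
S_1{}^2 = 6 * T^{12} = 6 * 0 = 0
Step 2: contract S_1{}^j with v_j.
S_1{}^1 * v_1 = -24 * -1 = 24
S_1{}^2 * v_2 = 0 * 4 = 0
Result = 24 + 0 = 24

24


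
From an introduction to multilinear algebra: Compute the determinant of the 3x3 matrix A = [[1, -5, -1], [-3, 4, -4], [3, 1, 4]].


Expanding along the first row, det(A) = a11*M_11 - a12*M_12 + a13*M_13, where M_1j is the (1,j) minor.
Minor M_11 = 4*4 - -4*1 = 20
Minor M_12 = -3*4 - -4*3 = 0
Minor M_13 = -3*1 - 4*3 = -15
det = 1*(20) - -5*(0) + -1*(-15)
    = 20 - 0 + 15
    = 35

35


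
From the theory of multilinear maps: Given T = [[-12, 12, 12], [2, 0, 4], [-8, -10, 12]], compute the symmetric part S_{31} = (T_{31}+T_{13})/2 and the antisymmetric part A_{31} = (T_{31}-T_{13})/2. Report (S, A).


T_{31} = -8
T_{13} = 12
S_{31} = (-8 + 12)/2 = 4/2 = 2
A_{31} = (-8 - 12)/2 = -20/2 = -10
Check: S + A = 2 + -10 = -8 = T_{31}.

(2, -10)


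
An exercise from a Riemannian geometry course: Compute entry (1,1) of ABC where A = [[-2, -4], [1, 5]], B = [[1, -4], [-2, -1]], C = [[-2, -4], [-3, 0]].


(ABC)_{11} = sum_m (AB)_{1m} C_{m1}. First compute row 1 of AB.
(AB)_{11} = -2*1 + -4*-2 = 6
(AB)_{12} = -2*-4 + -4*-1 = 12
Now contract with column 1 of C:
(AB)_{11} * C_{11} = 6 * -2 = -12
(AB)_{12} * C_{21} = 12 * -3 = -36
(ABC)_{11} = -12 + -36 = -48

-48


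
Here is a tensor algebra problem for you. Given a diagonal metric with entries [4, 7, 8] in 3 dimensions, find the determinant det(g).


For a diagonal metric, the determinant is the product of diagonal entries.
Diagonal entries: 4, 7, 8
det(g) = 4 * 7 * 8 = 224

224


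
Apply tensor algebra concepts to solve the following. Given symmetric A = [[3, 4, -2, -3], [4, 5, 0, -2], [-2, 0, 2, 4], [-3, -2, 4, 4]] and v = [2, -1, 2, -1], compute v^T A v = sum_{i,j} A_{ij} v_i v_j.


First compute Av:
(Av)_1 = 3*2 + 4*-1 + -2*2 + -3*-1 = 1
(Av)_2 = 4*2 + 5*-1 + 0*2 + -2*-1 = 5
(Av)_3 = -2*2 + 0*-1 + 2*2 + 4*-1 = -4
(Av)_4 = -3*2 + -2*-1 + 4*2 + 4*-1 = 0
Av = [1, 5, -4, 0]
Then v^T (Av) = 2*1 + -1*5 + 2*-4 + -1*0
= 2 + -5 + -8 + 0 = -11

-11


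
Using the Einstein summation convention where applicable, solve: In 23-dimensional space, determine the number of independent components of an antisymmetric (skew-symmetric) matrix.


An antisymmetric rank-2 tensor satisfies A_{ij} = -A_{ji}, so diagonal entries are zero.
The independent components are the upper-triangular entries: C(n, 2) = n(n-1)/2.
n = 23
C(23, 2) = 23 * 22 / 2 = 506 / 2 = 253

253


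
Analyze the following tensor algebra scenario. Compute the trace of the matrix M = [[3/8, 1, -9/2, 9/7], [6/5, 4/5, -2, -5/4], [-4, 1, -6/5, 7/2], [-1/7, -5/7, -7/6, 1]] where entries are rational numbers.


The trace is the sum of diagonal entries.
Diagonal: M[1,1] = 3/8, M[2,2] = 4/5, M[3,3] = -6/5, M[4,4] = 1
Tr(M) = 3/8 + 4/5 + -6/5 + 1
Computing step by step:
After adding M[1,1]: 3/8
After adding M[2,2]: 47/40
After adding M[3,3]: -1/40
After adding M[4,4]: 39/40
Tr(M) = 39/40

39/40


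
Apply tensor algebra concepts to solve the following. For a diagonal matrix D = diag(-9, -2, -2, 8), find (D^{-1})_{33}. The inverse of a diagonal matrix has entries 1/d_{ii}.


For a diagonal matrix, the inverse has entries (D^{-1})_{ii} = 1/d_{ii}.
The diagonal entries are: d_{11} = -9, d_{22} = -2, d_{33} = -2, d_{44} = 8
We need (D^{-1})_{33} = 1/d_{33} = 1/-2 = -1/2

-1/2


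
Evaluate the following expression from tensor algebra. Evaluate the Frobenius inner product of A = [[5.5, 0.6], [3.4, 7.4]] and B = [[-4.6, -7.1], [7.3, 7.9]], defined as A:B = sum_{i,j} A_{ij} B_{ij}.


A:B = sum over all i,j of A_{ij} * B_{ij}.
Row 1: 5.5*-4.6=-25.3, 0.6*-7.1=-4.26 => row sum = -29.56
Row 2: 3.4*7.3=24.82, 7.4*7.9=58.46 => row sum = 83.28
Total = -29.56 + 83.28 = 53.72

53.72


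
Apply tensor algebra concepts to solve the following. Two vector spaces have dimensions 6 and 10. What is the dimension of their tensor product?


The dimension of a tensor product is the product of dimensions.
dim(V) = 6, dim(W) = 10
dim(V (x) W) = 6 * 10 = 60

60


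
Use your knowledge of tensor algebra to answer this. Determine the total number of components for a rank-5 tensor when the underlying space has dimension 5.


The number of components of a rank-r tensor in d dimensions is d^r.
Here d = 5 and r = 5.
5^5 = 3125

3125


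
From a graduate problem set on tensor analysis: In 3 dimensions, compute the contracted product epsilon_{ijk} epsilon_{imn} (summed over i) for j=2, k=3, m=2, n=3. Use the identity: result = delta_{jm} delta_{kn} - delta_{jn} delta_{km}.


Using the identity: epsilon_{ijk} epsilon_{imn} = delta_{jm} delta_{kn} - delta_{jn} delta_{km}.
delta_{22} = 1
delta_{33} = 1
delta_{23} = 0
delta_{32} = 0
Result = 1 * 1 - 0 * 0 = 1 - 0 = 1

1


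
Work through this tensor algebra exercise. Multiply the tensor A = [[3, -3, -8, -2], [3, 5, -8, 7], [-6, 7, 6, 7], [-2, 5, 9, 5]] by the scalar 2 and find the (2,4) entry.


Scalar multiplication: (cA)_{ij} = c * A_{ij}.
c = 2
A_{24} = 7
(cA)_{24} = 2 * 7 = 14

14


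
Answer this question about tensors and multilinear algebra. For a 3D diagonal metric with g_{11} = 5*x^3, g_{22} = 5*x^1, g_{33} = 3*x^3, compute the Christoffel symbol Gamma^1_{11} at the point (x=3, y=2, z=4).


For a diagonal metric, Gamma^k_{ij} = (1/2) g^{kk} (dg_{ik}/dx_j + dg_{jk}/dx_i - dg_{ij}/dx_k).
The metric is diagonal, so g_{ab} = 0 for a != b.
At the given point: g_{11} = 135, g_{22} = 15, g_{33} = 81
g^{11} = 1/135
dg_{11}/dx_1 = dg_{11}/dx_1 = 135
dg_{11}/dx_1 = dg_{11}/dx_1 = 135
dg_{11}/dx_1 = dg_{11}/dx_1 = 135
Numerator = 135 + 135 - 135 = 135
Gamma^1_{11} = 135 / (2 * 135) = 1/2

1/2


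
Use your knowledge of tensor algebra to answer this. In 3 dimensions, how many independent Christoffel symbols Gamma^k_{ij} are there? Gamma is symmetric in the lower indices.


Christoffel symbols Gamma^k_{ij} are symmetric in i,j, so there are d * d(d+1)/2 independent symbols.
d = 3
d(d+1)/2 = 3 * 4 / 2 = 6
Total = 3 * 6 = 18

18


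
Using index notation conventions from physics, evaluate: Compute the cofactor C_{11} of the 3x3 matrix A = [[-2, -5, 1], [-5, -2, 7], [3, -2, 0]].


To find cofactor C_{11}, delete row 1 and column 1.
The resulting 2x2 submatrix is: [[-2, 7], [-2, 0]]
Minor M_{11} = -2*0 - 7*-2
  = 0 - -14 = 14
Sign = (-1)^(1+1) = (-1)^2 = 1
Cofactor C_{11} = 1 * 14 = 14

14


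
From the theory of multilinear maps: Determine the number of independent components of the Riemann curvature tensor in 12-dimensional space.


The Riemann tensor in d dimensions has d^2(d^2 - 1)/12 independent components.
d = 12, so d^2 = 144
d^2 - 1 = 143
d^2(d^2 - 1) = 144 * 143 = 20592
Divide by 12: 20592 / 12 = 1716

1716


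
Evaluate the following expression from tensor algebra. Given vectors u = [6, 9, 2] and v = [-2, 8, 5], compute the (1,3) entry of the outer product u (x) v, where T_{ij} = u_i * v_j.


The outer product entry T_{ij} = u_i * v_j.
We need i=1, j=3.
u_1 = 6, v_3 = 5
T_{1,3} = 6 * 5 = 30

30


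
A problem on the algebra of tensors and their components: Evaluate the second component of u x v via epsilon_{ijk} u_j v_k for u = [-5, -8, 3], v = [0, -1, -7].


(u x v)_2 = sum_{j,k} epsilon_{2jk} u_j v_k. Only permutations of (1,2,3) contribute; the two non-zero terms are:
eps_{213} u_1 v_3 = -1 * -5 * -7 = -35
eps_{231} u_3 v_1 = 1 * 3 * 0 = 0
(u x v)_2 = -35

-35


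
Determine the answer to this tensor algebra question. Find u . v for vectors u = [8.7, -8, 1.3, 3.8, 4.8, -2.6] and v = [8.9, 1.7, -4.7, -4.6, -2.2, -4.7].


The inner product u . v = sum of u_i * v_i.
Term-by-term: 8.7 * 8.9, -8 * 1.7, 1.3 * -4.7, 3.8 * -4.6, 4.8 * -2.2, -2.6 * -4.7
Products: 77.43, -13.6, -6.11, -17.48, -10.56, 12.22
Sum = 77.43 + -13.6 + -6.11 + -17.48 + -10.56 + 12.22 = 41.9

41.9


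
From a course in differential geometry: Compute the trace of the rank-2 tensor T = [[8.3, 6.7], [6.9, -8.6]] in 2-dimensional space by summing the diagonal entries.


The contraction (trace) of a rank-2 tensor is the sum of its diagonal elements.
Diagonal entries: A[1,1] = 8.3, A[2,2] = -8.6
Tr(A) = 8.3 + -8.6 = -0.3

-0.3


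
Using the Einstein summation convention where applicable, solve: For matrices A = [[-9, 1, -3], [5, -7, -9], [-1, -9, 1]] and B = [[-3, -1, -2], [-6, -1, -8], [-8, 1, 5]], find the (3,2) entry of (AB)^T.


(AB)^T_{ij} = (AB)_{ji} = sum_k A_{jk} B_{ki}.
For i=3, j=2 we need (AB)_{23}:
A_{21} * B_{13} = 5 * -2 = -10
A_{22} * B_{23} = -7 * -8 = 56
A_{23} * B_{33} = -9 * 5 = -45
Sum = -10 + 56 + -45 = 1

1


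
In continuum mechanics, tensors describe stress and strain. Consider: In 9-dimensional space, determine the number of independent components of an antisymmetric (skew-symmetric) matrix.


An antisymmetric rank-2 tensor satisfies A_{ij} = -A_{ji}, so diagonal entries are zero.
The independent components are the upper-triangular entries: C(n, 2) = n(n-1)/2.
n = 9
C(9, 2) = 9 * 8 / 2 = 72 / 2 = 36

36


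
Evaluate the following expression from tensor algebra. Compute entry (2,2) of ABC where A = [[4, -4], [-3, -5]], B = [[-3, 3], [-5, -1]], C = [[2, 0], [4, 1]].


(ABC)_{22} = sum_m (AB)_{2m} C_{m2}. First compute row 2 of AB.
(AB)_{21} = -3*-3 + -5*-5 = 34
(AB)_{22} = -3*3 + -5*-1 = -4
Now contract with column 2 of C:
(AB)_{21} * C_{12} = 34 * 0 = 0
(AB)_{22} * C_{22} = -4 * 1 = -4
(ABC)_{22} = 0 + -4 = -4

-4


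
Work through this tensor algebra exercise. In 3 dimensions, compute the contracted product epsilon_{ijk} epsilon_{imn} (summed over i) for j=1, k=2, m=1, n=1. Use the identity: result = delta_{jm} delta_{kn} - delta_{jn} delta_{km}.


Using the identity: epsilon_{ijk} epsilon_{imn} = delta_{jm} delta_{kn} - delta_{jn} delta_{km}.
delta_{11} = 1
delta_{21} = 0
delta_{11} = 1
delta_{21} = 0
Result = 1 * 0 - 1 * 0 = 0 - 0 = 0

0


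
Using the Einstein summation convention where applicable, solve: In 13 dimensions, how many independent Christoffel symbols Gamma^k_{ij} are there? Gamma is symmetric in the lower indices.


Christoffel symbols Gamma^k_{ij} are symmetric in i,j, so there are d * d(d+1)/2 independent symbols.
d = 13
d(d+1)/2 = 13 * 14 / 2 = 91
Total = 13 * 91 = 1183

1183


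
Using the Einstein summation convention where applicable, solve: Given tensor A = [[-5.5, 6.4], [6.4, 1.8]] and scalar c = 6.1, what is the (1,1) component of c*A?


Scalar multiplication: (cA)_{ij} = c * A_{ij}.
c = 6.1
A_{11} = -5.5
(cA)_{11} = 6.1 * -5.5 = -33.55

-33.55


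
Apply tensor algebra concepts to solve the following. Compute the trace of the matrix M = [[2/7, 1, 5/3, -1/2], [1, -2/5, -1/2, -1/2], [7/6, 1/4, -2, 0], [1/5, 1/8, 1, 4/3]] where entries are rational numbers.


The trace is the sum of diagonal entries.
Diagonal: M[1,1] = 2/7, M[2,2] = -2/5, M[3,3] = -2, M[4,4] = 4/3
Tr(M) = 2/7 + -2/5 + -2 + 4/3
Computing step by step:
After adding M[1,1]: 2/7
After adding M[2,2]: -4/35
After adding M[3,3]: -74/35
After adding M[4,4]: -82/105
Tr(M) = -82/105

-82/105


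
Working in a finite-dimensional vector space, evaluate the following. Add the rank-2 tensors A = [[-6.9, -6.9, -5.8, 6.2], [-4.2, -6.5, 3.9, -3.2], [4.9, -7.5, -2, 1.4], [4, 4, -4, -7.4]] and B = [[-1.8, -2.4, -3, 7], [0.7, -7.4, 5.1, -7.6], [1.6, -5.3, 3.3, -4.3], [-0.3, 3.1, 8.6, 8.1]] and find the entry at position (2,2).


Tensor addition is component-wise: (A + B)_{ij} = A_{ij} + B_{ij}.
A_{22} = -6.5
B_{22} = -7.4
(A + B)_{22} = -6.5 + -7.4 = -13.9

-13.9


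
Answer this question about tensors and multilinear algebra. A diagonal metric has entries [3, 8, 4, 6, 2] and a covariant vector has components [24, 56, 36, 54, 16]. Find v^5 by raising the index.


To raise an index with a diagonal metric: v^i = v_i / g_{ii}.
For index 5: v_5 = 16, g_{55} = 2
v^5 = 16 / 2 = 8

8


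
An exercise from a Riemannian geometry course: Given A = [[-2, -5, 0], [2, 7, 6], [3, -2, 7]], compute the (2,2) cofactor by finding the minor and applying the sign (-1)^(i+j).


To find cofactor C_{22}, delete row 2 and column 2.
The resulting 2x2 submatrix is: [[-2, 0], [3, 7]]
Minor M_{22} = -2*7 - 0*3
  = -14 - 0 = -14
Sign = (-1)^(2+2) = (-1)^4 = 1
Cofactor C_{22} = 1 * -14 = -14

-14


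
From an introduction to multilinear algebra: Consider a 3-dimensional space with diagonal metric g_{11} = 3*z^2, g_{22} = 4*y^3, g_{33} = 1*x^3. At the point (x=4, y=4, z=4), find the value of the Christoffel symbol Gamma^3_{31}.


For a diagonal metric, Gamma^k_{ij} = (1/2) g^{kk} (dg_{ik}/dx_j + dg_{jk}/dx_i - dg_{ij}/dx_k).
The metric is diagonal, so g_{ab} = 0 for a != b.
At the given point: g_{11} = 48, g_{22} = 256, g_{33} = 64
g^{33} = 1/64
dg_{33}/dx_1 = dg_{33}/dx_1 = 48
dg_{13}/dx_3 = 0 (off-diagonal)
dg_{31}/dx_3 = 0 (off-diagonal)
Numerator = 48 + 0 - 0 = 48
Gamma^3_{31} = 48 / (2 * 64) = 3/8

3/8


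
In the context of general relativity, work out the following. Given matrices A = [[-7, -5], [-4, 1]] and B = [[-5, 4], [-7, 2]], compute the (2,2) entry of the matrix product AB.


(AB)_{ij} = sum_k A_{ik} B_{kj}.
For i=2, j=2:
A_{21} * B_{12} = -4 * 4 = -16
A_{22} * B_{22} = 1 * 2 = 2
Sum = -16 + 2 = -14

-14


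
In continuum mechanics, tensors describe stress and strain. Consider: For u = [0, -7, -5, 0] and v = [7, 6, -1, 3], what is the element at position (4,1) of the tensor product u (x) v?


The outer product entry T_{ij} = u_i * v_j.
We need i=4, j=1.
u_4 = 0, v_1 = 7
T_{4,1} = 0 * 7 = 0

0


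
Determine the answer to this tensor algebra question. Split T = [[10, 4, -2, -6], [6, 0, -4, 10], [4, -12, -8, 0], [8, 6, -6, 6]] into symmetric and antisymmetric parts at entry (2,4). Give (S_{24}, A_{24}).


T_{24} = 10
T_{42} = 6
S_{24} = (10 + 6)/2 = 16/2 = 8
A_{24} = (10 - 6)/2 = 4/2 = 2
Check: S + A = 8 + 2 = 10 = T_{24}.

(8, 2)


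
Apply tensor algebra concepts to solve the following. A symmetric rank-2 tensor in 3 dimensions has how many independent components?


A symmetric rank-2 tensor in d dimensions has d(d+1)/2 independent components.
d = 3
d(d+1)/2 = 3 * 4 / 2 = 12 / 2 = 6

6


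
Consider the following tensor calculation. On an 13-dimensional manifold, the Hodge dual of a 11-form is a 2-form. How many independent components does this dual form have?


The Hodge dual of a p-form on an n-dimensional manifold is an (n-p)-form.
n = 13, p = 11, so dual degree = 13 - 11 = 2
The number of components is C(n, n-p) = C(13, 2) = 78

78


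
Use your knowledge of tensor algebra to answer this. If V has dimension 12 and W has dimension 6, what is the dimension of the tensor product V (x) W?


The dimension of a tensor product is the product of dimensions.
dim(V) = 12, dim(W) = 6
dim(V (x) W) = 12 * 6 = 72

72


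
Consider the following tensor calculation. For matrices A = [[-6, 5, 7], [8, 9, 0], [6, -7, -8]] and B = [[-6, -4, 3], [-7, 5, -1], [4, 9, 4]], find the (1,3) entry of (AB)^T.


(AB)^T_{ij} = (AB)_{ji} = sum_k A_{jk} B_{ki}.
For i=1, j=3 we need (AB)_{31}:
A_{31} * B_{11} = 6 * -6 = -36
A_{32} * B_{21} = -7 * -7 = 49
A_{33} * B_{31} = -8 * 4 = -32
Sum = -36 + 49 + -32 = -19

-19


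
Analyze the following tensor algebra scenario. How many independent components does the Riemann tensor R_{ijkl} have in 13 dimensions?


The Riemann tensor in d dimensions has d^2(d^2 - 1)/12 independent components.
d = 13, so d^2 = 169
d^2 - 1 = 168
d^2(d^2 - 1) = 169 * 168 = 28392
Divide by 12: 28392 / 12 = 2366

2366


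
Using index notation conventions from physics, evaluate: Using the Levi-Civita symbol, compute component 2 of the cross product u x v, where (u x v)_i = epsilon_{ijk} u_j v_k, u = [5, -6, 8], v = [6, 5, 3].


(u x v)_2 = sum_{j,k} epsilon_{2jk} u_j v_k. Only permutations of (1,2,3) contribute; the two non-zero terms are:
eps_{213} u_1 v_3 = -1 * 5 * 3 = -15
eps_{231} u_3 v_1 = 1 * 8 * 6 = 48
(u x v)_2 = 33

33


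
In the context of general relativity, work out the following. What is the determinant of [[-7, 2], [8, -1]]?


For a 2x2 matrix [[a, b], [c, d]], det = a*d - b*c.
a = -7, b = 2, c = 8, d = -1
a*d = -7 * -1 = 7
b*c = 2 * 8 = 16
det = 7 - 16 = -9

-9


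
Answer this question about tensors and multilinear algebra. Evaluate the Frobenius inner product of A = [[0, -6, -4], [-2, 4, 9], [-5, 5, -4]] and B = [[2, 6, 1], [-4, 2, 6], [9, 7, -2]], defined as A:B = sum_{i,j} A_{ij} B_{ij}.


A:B = sum over all i,j of A_{ij} * B_{ij}.
Row 1: 0*2=0, -6*6=-36, -4*1=-4 => row sum = -40
Row 2: -2*-4=8, 4*2=8, 9*6=54 => row sum = 70
Row 3: -5*9=-45, 5*7=35, -4*-2=8 => row sum = -2
Total = -40 + 70 + -2 = 28

28


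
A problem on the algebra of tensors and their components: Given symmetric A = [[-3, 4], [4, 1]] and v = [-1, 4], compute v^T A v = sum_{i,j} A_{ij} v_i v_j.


First compute Av:
(Av)_1 = -3*-1 + 4*4 = 19
(Av)_2 = 4*-1 + 1*4 = 0
Av = [19, 0]
Then v^T (Av) = -1*19 + 4*0
= -19 + 0 = -19

-19


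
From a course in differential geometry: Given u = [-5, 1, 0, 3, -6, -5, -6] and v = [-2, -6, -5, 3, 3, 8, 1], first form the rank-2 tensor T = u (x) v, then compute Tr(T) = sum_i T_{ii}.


The outer product gives T_{ij} = u_i v_j.
The trace (contraction) is Tr(T) = sum_i T_{ii} = sum_i u_i v_i.
Diagonal entries:
T_{11} = u_1 * v_1 = -5 * -2 = 10
T_{22} = u_2 * v_2 = 1 * -6 = -6
T_{33} = u_3 * v_3 = 0 * -5 = 0
T_{44} = u_4 * v_4 = 3 * 3 = 9
T_{55} = u_5 * v_5 = -6 * 3 = -18
T_{66} = u_6 * v_6 = -5 * 8 = -40
T_{77} = u_7 * v_7 = -6 * 1 = -6
Tr(T) = 10 + -6 + 0 + 9 + -18 + -40 + -6 = -51

-51


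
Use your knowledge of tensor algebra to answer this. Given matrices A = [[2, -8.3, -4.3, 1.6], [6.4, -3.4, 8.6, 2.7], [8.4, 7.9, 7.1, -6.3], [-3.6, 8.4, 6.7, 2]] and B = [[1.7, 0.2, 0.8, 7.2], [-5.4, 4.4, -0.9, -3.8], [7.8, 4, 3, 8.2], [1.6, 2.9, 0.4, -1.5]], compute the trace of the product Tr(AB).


Tr(AB) = sum_i (AB)_{ii} where (AB)_{ii} = sum_k A_{ik} B_{ki}.
(AB)_{11} = 2*1.7 + -8.3*-5.4 + -4.3*7.8 + 1.6*1.6 = 17.24
(AB)_{22} = 6.4*0.2 + -3.4*4.4 + 8.6*4 + 2.7*2.9 = 28.55
(AB)_{33} = 8.4*0.8 + 7.9*-0.9 + 7.1*3 + -6.3*0.4 = 18.39
(AB)_{44} = -3.6*7.2 + 8.4*-3.8 + 6.7*8.2 + 2*-1.5 = -5.9
Tr(AB) = 17.24 + 28.55 + 18.39 + -5.9 = 58.28

58.28


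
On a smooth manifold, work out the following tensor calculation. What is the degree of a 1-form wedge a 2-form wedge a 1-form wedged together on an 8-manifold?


The degree of a wedge product is the sum of the degrees of the individual forms.
Degrees: 1, 2, 1
Total degree = 1 + 2 + 1 = 4

4


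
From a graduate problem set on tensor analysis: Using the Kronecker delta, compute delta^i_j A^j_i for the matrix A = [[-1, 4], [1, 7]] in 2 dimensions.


The contraction (trace) of a rank-2 tensor is the sum of its diagonal elements.
Diagonal entries: A[1,1] = -1, A[2,2] = 7
Tr(A) = -1 + 7 = 6

6


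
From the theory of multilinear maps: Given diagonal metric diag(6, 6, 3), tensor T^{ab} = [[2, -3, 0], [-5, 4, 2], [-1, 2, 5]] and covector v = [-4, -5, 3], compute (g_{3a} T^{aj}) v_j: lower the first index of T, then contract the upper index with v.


Step 1: lower the first index. For a diagonal metric, g_{ia} T^{aj} = g_{ii} T^{ij} (no sum on i).
g_{33} = 3
S_3{}^1 = 3 * T^{31} = 3 * -1 = -3
S_3{}^2 = 3 * T^{32} = 3 * 2 = 6
S_3{}^3 = 3 * T^{33} = 3 * 5 = 15
Step 2: contract S_3{}^j with v_j.
S_3{}^1 * v_1 = -3 * -4 = 12
S_3{}^2 * v_2 = 6 * -5 = -30
S_3{}^3 * v_3 = 15 * 3 = 45
Result = 12 + -30 + 45 = 27

27


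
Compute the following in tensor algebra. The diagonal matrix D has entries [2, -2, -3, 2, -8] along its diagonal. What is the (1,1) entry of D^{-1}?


For a diagonal matrix, the inverse has entries (D^{-1})_{ii} = 1/d_{ii}.
The diagonal entries are: d_{11} = 2, d_{22} = -2, d_{33} = -3, d_{44} = 2, d_{55} = -8
We need (D^{-1})_{11} = 1/d_{11} = 1/2 = 1/2

1/2


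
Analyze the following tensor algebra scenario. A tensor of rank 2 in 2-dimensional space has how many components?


The number of components of a rank-r tensor in d dimensions is d^r.
Here d = 2 and r = 2.
2^2 = 4

4


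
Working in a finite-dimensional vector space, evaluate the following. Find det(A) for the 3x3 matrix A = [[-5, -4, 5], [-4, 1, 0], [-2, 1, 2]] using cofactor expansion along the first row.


Expanding along the first row, det(A) = a11*M_11 - a12*M_12 + a13*M_13, where M_1j is the (1,j) minor.
Minor M_11 = 1*2 - 0*1 = 2
Minor M_12 = -4*2 - 0*-2 = -8
Minor M_13 = -4*1 - 1*-2 = -2
det = -5*(2) - -4*(-8) + 5*(-2)
    = -10 - 32 + -10
    = -52

-52


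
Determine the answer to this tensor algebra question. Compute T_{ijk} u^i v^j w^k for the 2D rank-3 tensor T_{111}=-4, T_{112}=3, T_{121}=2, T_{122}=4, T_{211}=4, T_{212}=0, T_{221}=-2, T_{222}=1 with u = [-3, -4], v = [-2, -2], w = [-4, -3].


S = sum over i,j,k of T_{ijk} u_i v_j w_k. Expanding all 8 terms:
T_{111}*u_1*v_1*w_1 = -4*-3*-2*-4 = 96  (running total: 96)
T_{112}*u_1*v_1*w_2 = 3*-3*-2*-3 = -54  (running total: 42)
T_{121}*u_1*v_2*w_1 = 2*-3*-2*-4 = -48  (running total: -6)
T_{122}*u_1*v_2*w_2 = 4*-3*-2*-3 = -72  (running total: -78)
T_{211}*u_2*v_1*w_1 = 4*-4*-2*-4 = -128  (running total: -206)
T_{212}*u_2*v_1*w_2 = 0*-4*-2*-3 = 0  (running total: -206)
T_{221}*u_2*v_2*w_1 = -2*-4*-2*-4 = 64  (running total: -142)
T_{222}*u_2*v_2*w_2 = 1*-4*-2*-3 = -24  (running total: -166)
S = -166

-166


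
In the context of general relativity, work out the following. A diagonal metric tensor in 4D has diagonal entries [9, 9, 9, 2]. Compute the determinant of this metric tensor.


For a diagonal metric, the determinant is the product of diagonal entries.
Diagonal entries: 9, 9, 9, 2
det(g) = 9 * 9 * 9 * 2 = 1458

1458


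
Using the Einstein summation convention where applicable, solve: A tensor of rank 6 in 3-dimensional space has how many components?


The number of components of a rank-r tensor in d dimensions is d^r.
Here d = 3 and r = 6.
3^6 = 729

729


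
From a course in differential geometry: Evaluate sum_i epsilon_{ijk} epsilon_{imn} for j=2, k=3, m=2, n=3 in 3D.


Using the identity: epsilon_{ijk} epsilon_{imn} = delta_{jm} delta_{kn} - delta_{jn} delta_{km}.
delta_{22} = 1
delta_{33} = 1
delta_{23} = 0
delta_{32} = 0
Result = 1 * 1 - 0 * 0 = 1 - 0 = 1

1


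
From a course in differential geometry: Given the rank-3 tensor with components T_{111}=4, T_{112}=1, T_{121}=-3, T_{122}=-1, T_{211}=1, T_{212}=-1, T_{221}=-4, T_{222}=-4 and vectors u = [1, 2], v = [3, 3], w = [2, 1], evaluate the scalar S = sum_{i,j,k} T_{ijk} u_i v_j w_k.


S = sum over i,j,k of T_{ijk} u_i v_j w_k. Expanding all 8 terms:
T_{111}*u_1*v_1*w_1 = 4*1*3*2 = 24  (running total: 24)
T_{112}*u_1*v_1*w_2 = 1*1*3*1 = 3  (running total: 27)
T_{121}*u_1*v_2*w_1 = -3*1*3*2 = -18  (running total: 9)
T_{122}*u_1*v_2*w_2 = -1*1*3*1 = -3  (running total: 6)
T_{211}*u_2*v_1*w_1 = 1*2*3*2 = 12  (running total: 18)
T_{212}*u_2*v_1*w_2 = -1*2*3*1 = -6  (running total: 12)
T_{221}*u_2*v_2*w_1 = -4*2*3*2 = -48  (running total: -36)
T_{222}*u_2*v_2*w_2 = -4*2*3*1 = -24  (running total: -60)
S = -60

-60


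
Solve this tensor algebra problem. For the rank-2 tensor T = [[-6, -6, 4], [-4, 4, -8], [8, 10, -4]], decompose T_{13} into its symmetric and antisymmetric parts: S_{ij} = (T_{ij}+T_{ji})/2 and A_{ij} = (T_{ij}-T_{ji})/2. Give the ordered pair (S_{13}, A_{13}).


T_{13} = 4
T_{31} = 8
S_{13} = (4 + 8)/2 = 12/2 = 6
A_{13} = (4 - 8)/2 = -4/2 = -2
Check: S + A = 6 + -2 = 4 = T_{13}.

(6, -2)


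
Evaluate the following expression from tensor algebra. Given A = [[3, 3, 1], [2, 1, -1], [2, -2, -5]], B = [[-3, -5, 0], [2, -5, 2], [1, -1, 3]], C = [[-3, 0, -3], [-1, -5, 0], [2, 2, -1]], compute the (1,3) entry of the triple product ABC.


(ABC)_{13} = sum_m (AB)_{1m} C_{m3}. First compute row 1 of AB.
(AB)_{11} = 3*-3 + 3*2 + 1*1 = -2
(AB)_{12} = 3*-5 + 3*-5 + 1*-1 = -31
(AB)_{13} = 3*0 + 3*2 + 1*3 = 9
Now contract with column 3 of C:
(AB)_{11} * C_{13} = -2 * -3 = 6
(AB)_{12} * C_{23} = -31 * 0 = 0
(AB)_{13} * C_{33} = 9 * -1 = -9
(ABC)_{13} = 6 + 0 + -9 = -3

-3


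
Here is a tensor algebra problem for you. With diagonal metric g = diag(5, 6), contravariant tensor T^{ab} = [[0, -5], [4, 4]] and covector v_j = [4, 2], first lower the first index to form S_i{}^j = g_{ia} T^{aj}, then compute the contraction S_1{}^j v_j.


Step 1: lower the first index. For a diagonal metric, g_{ia} T^{aj} = g_{ii} T^{ij} (no sum on i).
g_{11} = 5
S_1{}^1 = 5 * T^{11} = 5 * 0 = 0
S_1{}^2 = 5 * T^{12} = 5 * -5 = -25
Step 2: contract S_1{}^j with v_j.
S_1{}^1 * v_1 = 0 * 4 = 0
S_1{}^2 * v_2 = -25 * 2 = -50
Result = 0 + -50 = -50

-50


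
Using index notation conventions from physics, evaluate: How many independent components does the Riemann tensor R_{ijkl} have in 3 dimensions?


The Riemann tensor in d dimensions has d^2(d^2 - 1)/12 independent components.
d = 3, so d^2 = 9
d^2 - 1 = 8
d^2(d^2 - 1) = 9 * 8 = 72
Divide by 12: 72 / 12 = 6

6


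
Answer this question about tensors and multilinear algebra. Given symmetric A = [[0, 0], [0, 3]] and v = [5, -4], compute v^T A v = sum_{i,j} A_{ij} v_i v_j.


First compute Av:
(Av)_1 = 0*5 + 0*-4 = 0
(Av)_2 = 0*5 + 3*-4 = -12
Av = [0, -12]
Then v^T (Av) = 5*0 + -4*-12
= 0 + 48 = 48

48


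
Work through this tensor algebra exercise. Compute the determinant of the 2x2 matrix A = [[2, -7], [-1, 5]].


For a 2x2 matrix [[a, b], [c, d]], det = a*d - b*c.
a = 2, b = -7, c = -1, d = 5
a*d = 2 * 5 = 10
b*c = -7 * -1 = 7
det = 10 - 7 = 3

3


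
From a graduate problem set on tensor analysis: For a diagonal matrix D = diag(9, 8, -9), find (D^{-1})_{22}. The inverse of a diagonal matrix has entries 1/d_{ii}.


For a diagonal matrix, the inverse has entries (D^{-1})_{ii} = 1/d_{ii}.
The diagonal entries are: d_{11} = 9, d_{22} = 8, d_{33} = -9
We need (D^{-1})_{22} = 1/d_{22} = 1/8 = 1/8

1/8


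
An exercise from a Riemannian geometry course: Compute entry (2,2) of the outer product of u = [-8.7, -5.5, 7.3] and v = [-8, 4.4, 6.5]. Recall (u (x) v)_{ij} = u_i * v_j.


The outer product entry T_{ij} = u_i * v_j.
We need i=2, j=2.
u_2 = -5.5, v_2 = 4.4
T_{2,2} = -5.5 * 4.4 = -24.2

-24.2


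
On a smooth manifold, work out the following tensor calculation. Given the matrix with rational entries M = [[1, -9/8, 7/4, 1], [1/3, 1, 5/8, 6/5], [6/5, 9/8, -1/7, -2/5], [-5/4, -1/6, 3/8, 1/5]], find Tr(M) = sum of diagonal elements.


The trace is the sum of diagonal entries.
Diagonal: M[1,1] = 1, M[2,2] = 1, M[3,3] = -1/7, M[4,4] = 1/5
Tr(M) = 1 + 1 + -1/7 + 1/5
Computing step by step:
After adding M[1,1]: 1
After adding M[2,2]: 2
After adding M[3,3]: 13/7
After adding M[4,4]: 72/35
Tr(M) = 72/35

72/35


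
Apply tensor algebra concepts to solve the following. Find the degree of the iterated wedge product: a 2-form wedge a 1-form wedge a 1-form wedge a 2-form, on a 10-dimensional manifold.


The degree of a wedge product is the sum of the degrees of the individual forms.
Degrees: 2, 1, 1, 2
Total degree = 2 + 1 + 1 + 2 = 6

6


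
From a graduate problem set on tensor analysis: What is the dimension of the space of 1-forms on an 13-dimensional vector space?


The dimension of the space of p-forms on an n-dimensional space is C(n, p).
n = 13, p = 1
C(13, 1) = 13! / (1! * 12!) = 13

13


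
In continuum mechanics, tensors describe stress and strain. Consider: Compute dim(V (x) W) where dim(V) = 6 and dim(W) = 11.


The dimension of a tensor product is the product of dimensions.
dim(V) = 6, dim(W) = 11
dim(V (x) W) = 6 * 11 = 66

66


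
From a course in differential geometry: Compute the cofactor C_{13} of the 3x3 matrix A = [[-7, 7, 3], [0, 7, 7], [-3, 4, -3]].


To find cofactor C_{13}, delete row 1 and column 3.
The resulting 2x2 submatrix is: [[0, 7], [-3, 4]]
Minor M_{13} = 0*4 - 7*-3
  = 0 - -21 = 21
Sign = (-1)^(1+3) = (-1)^4 = 1
Cofactor C_{13} = 1 * 21 = 21

21


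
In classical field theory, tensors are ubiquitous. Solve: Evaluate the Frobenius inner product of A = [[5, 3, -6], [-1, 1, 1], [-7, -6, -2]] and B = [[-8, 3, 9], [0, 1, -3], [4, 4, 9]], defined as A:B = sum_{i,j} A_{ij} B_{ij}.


A:B = sum over all i,j of A_{ij} * B_{ij}.
Row 1: 5*-8=-40, 3*3=9, -6*9=-54 => row sum = -85
Row 2: -1*0=0, 1*1=1, 1*-3=-3 => row sum = -2
Row 3: -7*4=-28, -6*4=-24, -2*9=-18 => row sum = -70
Total = -85 + -2 + -70 = -157

-157


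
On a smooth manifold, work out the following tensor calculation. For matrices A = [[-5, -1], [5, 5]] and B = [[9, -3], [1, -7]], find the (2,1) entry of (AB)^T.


(AB)^T_{ij} = (AB)_{ji} = sum_k A_{jk} B_{ki}.
For i=2, j=1 we need (AB)_{12}:
A_{11} * B_{12} = -5 * -3 = 15
A_{12} * B_{22} = -1 * -7 = 7
Sum = 15 + 7 = 22

22


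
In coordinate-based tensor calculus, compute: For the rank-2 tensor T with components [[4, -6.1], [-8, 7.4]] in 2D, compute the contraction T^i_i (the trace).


The contraction (trace) of a rank-2 tensor is the sum of its diagonal elements.
Diagonal entries: A[1,1] = 4, A[2,2] = 7.4
Tr(A) = 4 + 7.4 = 11.4

11.4


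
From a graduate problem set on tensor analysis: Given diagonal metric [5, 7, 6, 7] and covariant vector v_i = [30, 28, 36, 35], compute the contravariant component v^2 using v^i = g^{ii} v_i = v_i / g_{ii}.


To raise an index with a diagonal metric: v^i = v_i / g_{ii}.
For index 2: v_2 = 28, g_{22} = 7
v^2 = 28 / 7 = 4

4
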